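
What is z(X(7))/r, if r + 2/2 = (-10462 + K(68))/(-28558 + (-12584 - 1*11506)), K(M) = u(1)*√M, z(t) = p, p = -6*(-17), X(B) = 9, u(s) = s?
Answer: -7079464683/55614329 + 335631*√17/55614329 ≈ -127.27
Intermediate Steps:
p = 102
z(t) = 102
K(M) = √M (K(M) = 1*√M = √M)
r = -21093/26324 - √17/26324 (r = -1 + (-10462 + √68)/(-28558 + (-12584 - 1*11506)) = -1 + (-10462 + 2*√17)/(-28558 + (-12584 - 11506)) = -1 + (-10462 + 2*√17)/(-28558 - 24090) = -1 + (-10462 + 2*√17)/(-52648) = -1 + (-10462 + 2*√17)*(-1/52648) = -1 + (5231/26324 - √17/26324) = -21093/26324 - √17/26324 ≈ -0.80144)
z(X(7))/r = 102/(-21093/26324 - √17/26324)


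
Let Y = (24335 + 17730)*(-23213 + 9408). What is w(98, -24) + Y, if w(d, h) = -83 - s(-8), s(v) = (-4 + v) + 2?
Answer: -580707398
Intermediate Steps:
Y = -580707325 (Y = 42065*(-13805) = -580707325)
s(v) = -2 + v
w(d, h) = -73 (w(d, h) = -83 - (-2 - 8) = -83 - 1*(-10) = -83 + 10 = -73)
w(98, -24) + Y = -73 - 580707325 = -580707398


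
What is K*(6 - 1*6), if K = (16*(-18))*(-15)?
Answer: 0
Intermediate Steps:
K = 4320 (K = -288*(-15) = 4320)
K*(6 - 1*6) = 4320*(6 - 1*6) = 4320*(6 - 6) = 4320*0 = 0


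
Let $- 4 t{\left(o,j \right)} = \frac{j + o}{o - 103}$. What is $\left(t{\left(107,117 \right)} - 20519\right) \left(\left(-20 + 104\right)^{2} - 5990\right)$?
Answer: $-21888178$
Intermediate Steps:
$t{\left(o,j \right)} = - \frac{j + o}{4 \left(-103 + o\right)}$ ($t{\left(o,j \right)} = - \frac{\left(j + o\right) \frac{1}{o - 103}}{4} = - \frac{\left(j + o\right) \frac{1}{-103 + o}}{4} = - \frac{\frac{1}{-103 + o} \left(j + o\right)}{4} = - \frac{j + o}{4 \left(-103 + o\right)}$)
$\left(t{\left(107,117 \right)} - 20519\right) \left(\left(-20 + 104\right)^{2} - 5990\right) = \left(\frac{\left(-1\right) 117 - 107}{4 \left(-103 + 107\right)} - 20519\right) \left(\left(-20 + 104\right)^{2} - 5990\right) = \left(\frac{-117 - 107}{4 \cdot 4} - 20519\right) \left(84^{2} - 5990\right) = \left(\frac{1}{4} \cdot \frac{1}{4} \left(-224\right) - 20519\right) \left(7056 - 5990\right) = \left(-14 - 20519\right) 1066 = \left(-20533\right) 1066 = -21888178$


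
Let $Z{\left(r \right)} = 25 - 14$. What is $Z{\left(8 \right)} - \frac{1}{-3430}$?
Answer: $\frac{37731}{3430} \approx 11.0$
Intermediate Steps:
$Z{\left(r \right)} = 11$
$Z{\left(8 \right)} - \frac{1}{-3430} = 11 - \frac{1}{-3430} = 11 - - \frac{1}{3430} = 11 + \frac{1}{3430} = \frac{37731}{3430}$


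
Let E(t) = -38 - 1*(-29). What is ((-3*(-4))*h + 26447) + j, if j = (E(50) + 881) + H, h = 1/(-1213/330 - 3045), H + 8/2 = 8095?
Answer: 35624686870/1006063 ≈ 35410.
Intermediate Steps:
H = 8091 (H = -4 + 8095 = 8091)
h = -330/1006063 (h = 1/(-1213*1/330 - 3045) = 1/(-1213/330 - 3045) = 1/(-1006063/330) = -330/1006063 ≈ -0.00032801)
E(t) = -9 (E(t) = -38 + 29 = -9)
j = 8963 (j = (-9 + 881) + 8091 = 872 + 8091 = 8963)
((-3*(-4))*h + 26447) + j = (-3*(-4)*(-330/1006063) + 26447) + 8963 = (12*(-330/1006063) + 26447) + 8963 = (-3960/1006063 + 26447) + 8963 = 26607344201/1006063 + 8963 = 35624686870/1006063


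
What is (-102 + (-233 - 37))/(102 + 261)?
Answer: -124/121 ≈ -1.0248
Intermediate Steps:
(-102 + (-233 - 37))/(102 + 261) = (-102 - 270)/363 = -372*1/363 = -124/121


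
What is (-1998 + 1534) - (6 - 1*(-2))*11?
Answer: -552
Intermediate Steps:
(-1998 + 1534) - (6 - 1*(-2))*11 = -464 - (6 + 2)*11 = -464 - 8*11 = -464 - 88 = -552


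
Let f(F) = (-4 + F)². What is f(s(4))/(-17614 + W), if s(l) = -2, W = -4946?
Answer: -3/1880 ≈ -0.0015957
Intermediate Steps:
f(s(4))/(-17614 + W) = (-4 - 2)²/(-17614 - 4946) = (-6)²/(-22560) = 36*(-1/22560) = -3/1880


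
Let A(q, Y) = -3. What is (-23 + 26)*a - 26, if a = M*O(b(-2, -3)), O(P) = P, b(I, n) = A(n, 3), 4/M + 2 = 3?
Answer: -62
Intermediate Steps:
M = 4 (M = 4/(-2 + 3) = 4/1 = 4*1 = 4)
b(I, n) = -3
a = -12 (a = 4*(-3) = -12)
(-23 + 26)*a - 26 = (-23 + 26)*(-12) - 26 = 3*(-12) - 26 = -36 - 26 = -62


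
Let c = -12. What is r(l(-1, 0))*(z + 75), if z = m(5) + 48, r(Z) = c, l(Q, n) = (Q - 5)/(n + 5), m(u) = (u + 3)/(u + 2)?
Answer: -10428/7 ≈ -1489.7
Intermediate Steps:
m(u) = (3 + u)/(2 + u)
l(Q, n) = (-5 + Q)/(5 + n)
r(Z) = -12
z = 344/7 (z = (3 + 5)/(2 + 5) + 48 = 8/7 + 48 = 344/7 ≈ 49.143)
r(l(-1, 0))*(z + 75) = -12*(344/7 + 75) = -12*869/7 = -10428/7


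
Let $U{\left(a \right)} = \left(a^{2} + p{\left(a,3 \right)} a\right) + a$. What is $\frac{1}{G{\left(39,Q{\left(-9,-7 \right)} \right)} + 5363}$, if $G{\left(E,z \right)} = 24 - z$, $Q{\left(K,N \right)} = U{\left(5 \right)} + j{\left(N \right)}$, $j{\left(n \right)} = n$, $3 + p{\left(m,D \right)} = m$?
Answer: $\frac{1}{5354} \approx 0.00018678$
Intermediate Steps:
$p{\left(m,D \right)} = -3 + m$
$U{\left(a \right)} = a + a^{2} + a \left(-3 + a\right)$ ($U{\left(a \right)} = \left(a^{2} + \left(-3 + a\right) a\right) + a = \left(a^{2} + a \left(-3 + a\right)\right) + a = a + a^{2} + a \left(-3 + a\right)$)
$Q{\left(K,N \right)} = 40 + N$ ($Q{\left(K,N \right)} = 2 \cdot 5 \left(-1 + 5\right) + N = 2 \cdot 5 \cdot 4 + N = 40 + N$)
$\frac{1}{G{\left(39,Q{\left(-9,-7 \right)} \right)} + 5363} = \frac{1}{\left(24 - \left(40 - 7\right)\right) + 5363} = \frac{1}{\left(24 - 33\right) + 5363} = \frac{1}{-9 + 5363} = \frac{1}{5354}$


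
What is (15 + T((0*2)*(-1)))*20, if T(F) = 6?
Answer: 420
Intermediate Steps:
(15 + T((0*2)*(-1)))*20 = (15 + 6)*20 = 21*20 = 420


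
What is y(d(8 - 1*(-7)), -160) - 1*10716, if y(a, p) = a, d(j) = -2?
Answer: -10718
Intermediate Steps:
y(d(8 - 1*(-7)), -160) - 1*10716 = -2 - 1*10716 = -2 - 10716 = -10718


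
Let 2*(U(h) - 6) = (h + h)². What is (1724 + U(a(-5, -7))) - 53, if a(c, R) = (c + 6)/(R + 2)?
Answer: 41927/25 ≈ 1677.1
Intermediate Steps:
a(c, R) = (6 + c)/(2 + R)
U(h) = 6 + 2*h² (U(h) = 6 + (h + h)²/2 = 6 + (2*h)²/2 = 6 + (4*h²)/2 = 6 + 2*h²)
(1724 + U(a(-5, -7))) - 53 = (1724 + (6 + 2*((6 - 5)/(2 - 7))²)) - 53 = (1724 + (6 + 2*(1/(-5))²)) - 53 = (1724 + (6 + 2*(-⅕*1)²)) - 53 = (1724 + (6 + 2*(-⅕)²)) - 53 = (1724 + (6 + 2*(1/25))) - 53 = (1724 + (6 + 2/25)) - 53 = (1724 + 152/25) - 53 = 43252/25 - 53 = 41927/25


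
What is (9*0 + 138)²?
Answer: 19044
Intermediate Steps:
(9*0 + 138)² = (0 + 138)² = 138² = 19044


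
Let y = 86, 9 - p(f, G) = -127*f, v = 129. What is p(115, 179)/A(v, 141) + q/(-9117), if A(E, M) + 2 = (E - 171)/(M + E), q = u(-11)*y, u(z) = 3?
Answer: -1998545912/294783 ≈ -6779.7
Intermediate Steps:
p(f, G) = 9 + 127*f (p(f, G) = 9 - (-127)*f = 9 + 127*f)
q = 258 (q = 3*86 = 258)
A(E, M) = -2 + (-171 + E)/(E + M) (A(E, M) = -2 + (E - 171)/(M + E) = -2 + (-171 + E)/(E + M))
p(115, 179)/A(v, 141) + q/(-9117) = (9 + 127*115)/(((-171 - 1*129 - 2*141)/(129 + 141))) + 258/(-9117) = (9 + 14605)/(((-171 - 129 - 282)/270)) + 258*(-1/9117) = 14614/(((1/270)*(-582))) - 86/3039 = 14614/(-97/45) - 86/3039 = 14614*(-45/97) - 86/3039 = -657630/97 - 86/3039 = -1998545912/294783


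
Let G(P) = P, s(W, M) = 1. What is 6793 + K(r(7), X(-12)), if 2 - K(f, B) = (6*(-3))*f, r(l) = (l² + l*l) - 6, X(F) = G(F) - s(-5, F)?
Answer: 8451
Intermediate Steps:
X(F) = -1 + F (X(F) = F - 1*1 = F - 1 = -1 + F)
r(l) = -6 + 2*l² (r(l) = (l² + l²) - 6 = 2*l² - 6 = -6 + 2*l²)
K(f, B) = 2 + 18*f (K(f, B) = 2 - 6*(-3)*f = 2 - (-18)*f = 2 + 18*f)
6793 + K(r(7), X(-12)) = 6793 + (2 + 18*(-6 + 2*7²)) = 6793 + (2 + 18*(-6 + 2*49)) = 6793 + (2 + 18*(-6 + 98)) = 6793 + (2 + 18*92) = 6793 + (2 + 1656) = 6793 + 1658 = 8451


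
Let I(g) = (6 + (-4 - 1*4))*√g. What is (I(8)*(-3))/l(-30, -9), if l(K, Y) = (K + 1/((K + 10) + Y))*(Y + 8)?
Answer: 348*√2/871 ≈ 0.56504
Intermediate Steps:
I(g) = -2*√g (I(g) = (6 + (-4 - 4))*√g = (6 - 8)*√g = -2*√g)
l(K, Y) = (8 + Y)*(K + 1/(10 + K + Y)) (l(K, Y) = (K + 1/((10 + K) + Y))*(8 + Y) = (K + 1/(10 + K + Y))*(8 + Y) = (8 + Y)*(K + 1/(10 + K + Y)))
(I(8)*(-3))/l(-30, -9) = (-4*√2*(-3))/(((8 - 9 + 8*(-30)² + 80*(-30) - 30*(-9)² - 9*(-30)² + 18*(-30)*(-9))/(10 - 30 - 9))) = (-4*√2*(-3))/(((8 - 9 + 8*900 - 2400 - 30*81 - 9*900 + 4860)/(-29))) = (-4*√2*(-3))/((-(8 - 9 + 7200 - 2400 - 2430 - 8100 + 4860)/29)) = (12*√2)/((-1/29*(-871))) = (12*√2)/(871/29) = (12*√2)*(29/871) = 348*√2/871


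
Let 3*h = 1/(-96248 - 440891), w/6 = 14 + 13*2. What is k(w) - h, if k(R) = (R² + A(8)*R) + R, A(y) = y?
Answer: 96298279921/1611417 ≈ 59760.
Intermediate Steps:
w = 240 (w = 6*(14 + 13*2) = 6*(14 + 26) = 6*40 = 240)
k(R) = R² + 9*R (k(R) = (R² + 8*R) + R = R² + 9*R)
h = -1/1611417 (h = 1/(3*(-96248 - 440891)) = (⅓)/(-537139) = (⅓)*(-1/537139) = -1/1611417 ≈ -6.2057e-7)
k(w) - h = 240*(9 + 240) - 1*(-1/1611417) = 240*249 + 1/1611417 = 59760 + 1/1611417 = 96298279921/1611417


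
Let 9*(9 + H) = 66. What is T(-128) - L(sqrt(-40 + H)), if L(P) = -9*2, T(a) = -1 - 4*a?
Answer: 529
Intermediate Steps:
H = -5/3 (H = -9 + (1/9)*66 = -9 + 22/3 = -5/3 ≈ -1.6667)
L(P) = -18
T(-128) - L(sqrt(-40 + H)) = (-1 - 4*(-128)) - 1*(-18) = (-1 + 512) + 18 = 511 + 18 = 529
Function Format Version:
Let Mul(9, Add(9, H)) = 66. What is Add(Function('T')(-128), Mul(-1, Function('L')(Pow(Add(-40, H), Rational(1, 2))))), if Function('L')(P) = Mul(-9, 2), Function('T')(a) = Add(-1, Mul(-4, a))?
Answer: 529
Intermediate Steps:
H = Rational(-5, 3) (H = Add(-9, Mul(Rational(1, 9), 66)) = Add(-9, Rational(22, 3)) = Rational(-5, 3) ≈ -1.6667)
Function('L')(P) = -18
Add(Function('T')(-128), Mul(-1, Function('L')(Pow(Add(-40, H), Rational(1, 2))))) = Add(Add(-1, Mul(-4, -128)), Mul(-1, -18)) = Add(Add(-1, 512), 18) = Add(511, 18) = 529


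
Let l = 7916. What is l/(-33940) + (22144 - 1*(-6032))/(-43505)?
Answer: -65033951/73827985 ≈ -0.88089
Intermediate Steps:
l/(-33940) + (22144 - 1*(-6032))/(-43505) = 7916/(-33940) + (22144 - 1*(-6032))/(-43505) = 7916*(-1/33940) + (22144 + 6032)*(-1/43505) = -1979/8485 + 28176*(-1/43505) = -1979/8485 - 28176/43505 = -65033951/73827985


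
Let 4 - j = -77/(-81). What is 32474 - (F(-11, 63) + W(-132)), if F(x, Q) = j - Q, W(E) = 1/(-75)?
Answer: 65881277/2025 ≈ 32534.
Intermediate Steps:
j = 247/81 (j = 4 - (-77)/(-81) = 4 - (-77)*(-1)/81 = 4 - 1*77/81 = 4 - 77/81 = 247/81 ≈ 3.0494)
W(E) = -1/75
F(x, Q) = 247/81 - Q
32474 - (F(-11, 63) + W(-132)) = 32474 - ((247/81 - 1*63) - 1/75) = 32474 - ((247/81 - 63) - 1/75) = 32474 - (-4856/81 - 1/75) = 32474 - 1*(-121427/2025) = 32474 + 121427/2025 = 65881277/2025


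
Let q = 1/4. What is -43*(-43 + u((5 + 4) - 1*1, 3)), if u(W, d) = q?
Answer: 7353/4 ≈ 1838.3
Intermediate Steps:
q = ¼ ≈ 0.25000
u(W, d) = ¼
-43*(-43 + u((5 + 4) - 1*1, 3)) = -43*(-43 + ¼) = -43*(-171/4) = 7353/4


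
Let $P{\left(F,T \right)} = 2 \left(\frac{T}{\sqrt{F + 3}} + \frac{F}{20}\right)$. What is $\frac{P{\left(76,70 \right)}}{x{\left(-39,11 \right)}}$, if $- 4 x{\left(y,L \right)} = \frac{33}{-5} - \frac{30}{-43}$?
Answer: $\frac{6536}{1269} + \frac{120400 \sqrt{79}}{100251} \approx 15.825$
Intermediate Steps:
$x{\left(y,L \right)} = \frac{1269}{860}$ ($x{\left(y,L \right)} = - \frac{\frac{33}{-5} - \frac{30}{-43}}{4} = - \frac{33 \left(- \frac{1}{5}\right) - - \frac{30}{43}}{4} = - \frac{- \frac{33}{5} + \frac{30}{43}}{4} = \left(- \frac{1}{4}\right) \left(- \frac{1269}{215}\right) = \frac{1269}{860}$)
$P{\left(F,T \right)} = \frac{F}{10} + \frac{2 T}{\sqrt{3 + F}}$ ($P{\left(F,T \right)} = 2 \left(\frac{T}{\sqrt{3 + F}} + F \frac{1}{20}\right) = 2 \left(\frac{T}{\sqrt{3 + F}} + \frac{F}{20}\right) = 2 \left(\frac{F}{20} + \frac{T}{\sqrt{3 + F}}\right) = \frac{F}{10} + \frac{2 T}{\sqrt{3 + F}}$)
$\frac{P{\left(76,70 \right)}}{x{\left(-39,11 \right)}} = \frac{\frac{1}{10} \cdot 76 + 2 \cdot 70 \frac{1}{\sqrt{3 + 76}}}{\frac{1269}{860}} = \left(\frac{38}{5} + 2 \cdot 70 \frac{1}{\sqrt{79}}\right) \frac{860}{1269} = \left(\frac{38}{5} + 2 \cdot 70 \frac{\sqrt{79}}{79}\right) \frac{860}{1269} = \left(\frac{38}{5} + \frac{140 \sqrt{79}}{79}\right) \frac{860}{1269} = \frac{6536}{1269} + \frac{120400 \sqrt{79}}{100251}$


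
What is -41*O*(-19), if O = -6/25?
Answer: -4674/25 ≈ -186.96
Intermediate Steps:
O = -6/25 (O = -6*1/25 = -6/25 ≈ -0.24000)
-41*O*(-19) = -41*(-6/25)*(-19) = (246/25)*(-19) = -4674/25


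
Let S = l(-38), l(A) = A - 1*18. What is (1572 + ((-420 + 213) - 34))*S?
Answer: -74536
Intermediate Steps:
l(A) = -18 + A (l(A) = A - 18 = -18 + A)
S = -56 (S = -18 - 38 = -56)
(1572 + ((-420 + 213) - 34))*S = (1572 + ((-420 + 213) - 34))*(-56) = (1572 + (-207 - 34))*(-56) = (1572 - 241)*(-56) = 1331*(-56) = -74536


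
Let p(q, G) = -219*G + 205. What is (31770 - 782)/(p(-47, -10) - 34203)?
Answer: -7747/7952 ≈ -0.97422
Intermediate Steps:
p(q, G) = 205 - 219*G
(31770 - 782)/(p(-47, -10) - 34203) = (31770 - 782)/((205 - 219*(-10)) - 34203) = 30988/((205 + 2190) - 34203) = 30988/(2395 - 34203) = 30988/(-31808) = 30988*(-1/31808) = -7747/7952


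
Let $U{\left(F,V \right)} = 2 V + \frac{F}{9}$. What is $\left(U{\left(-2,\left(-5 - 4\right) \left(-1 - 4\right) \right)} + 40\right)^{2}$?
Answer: $\frac{1364224}{81} \approx 16842.0$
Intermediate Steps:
$U{\left(F,V \right)} = 2 V + \frac{F}{9}$ ($U{\left(F,V \right)} = 2 V + F \frac{1}{9} = 2 V + \frac{F}{9}$)
$\left(U{\left(-2,\left(-5 - 4\right) \left(-1 - 4\right) \right)} + 40\right)^{2} = \left(\left(2 \left(-5 - 4\right) \left(-1 - 4\right) + \frac{1}{9} \left(-2\right)\right) + 40\right)^{2} = \left(\left(2 \left(\left(-9\right) \left(-5\right)\right) - \frac{2}{9}\right) + 40\right)^{2} = \left(\left(2 \cdot 45 - \frac{2}{9}\right) + 40\right)^{2} = \left(\left(90 - \frac{2}{9}\right) + 40\right)^{2} = \left(\frac{808}{9} + 40\right)^{2} = \left(\frac{1168}{9}\right)^{2} = \frac{1364224}{81}$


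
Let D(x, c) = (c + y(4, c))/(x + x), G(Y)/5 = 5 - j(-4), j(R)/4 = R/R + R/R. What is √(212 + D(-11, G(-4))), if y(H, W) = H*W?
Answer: √104258/22 ≈ 14.677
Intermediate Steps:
j(R) = 8 (j(R) = 4*(R/R + R/R) = 4*(1 + 1) = 4*2 = 8)
G(Y) = -15 (G(Y) = 5*(5 - 1*8) = 5*(5 - 8) = 5*(-3) = -15)
D(x, c) = 5*c/(2*x) (D(x, c) = (c + 4*c)/(x + x) = (5*c)/((2*x)) = (5*c)*(1/(2*x)) = 5*c/(2*x))
√(212 + D(-11, G(-4))) = √(212 + (5/2)*(-15)/(-11)) = √(212 + (5/2)*(-15)*(-1/11)) = √(212 + 75/22) = √(4739/22) = √104258/22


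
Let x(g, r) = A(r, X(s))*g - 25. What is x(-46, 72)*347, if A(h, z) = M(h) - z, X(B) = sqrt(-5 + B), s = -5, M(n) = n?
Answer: -1157939 + 15962*I*sqrt(10) ≈ -1.1579e+6 + 50476.0*I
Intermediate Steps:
A(h, z) = h - z
x(g, r) = -25 + g*(r - I*sqrt(10)) (x(g, r) = (r - sqrt(-5 - 5))*g - 25 = (r - sqrt(-10))*g - 25 = (r - I*sqrt(10))*g - 25 = g*(r - I*sqrt(10)) - 25 = -25 + g*(r - I*sqrt(10)))
x(-46, 72)*347 = (-25 - 46*(72 - I*sqrt(10)))*347 = (-25 + (-3312 + 46*I*sqrt(10)))*347 = (-3337 + 46*I*sqrt(10))*347 = -1157939 + 15962*I*sqrt(10)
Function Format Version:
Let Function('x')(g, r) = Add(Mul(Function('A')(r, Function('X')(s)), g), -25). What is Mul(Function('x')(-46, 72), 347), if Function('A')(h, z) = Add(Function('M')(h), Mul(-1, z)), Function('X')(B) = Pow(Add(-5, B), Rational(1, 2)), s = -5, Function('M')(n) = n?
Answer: Add(-1157939, Mul(15962, I, Pow(10, Rational(1, 2)))) ≈ Add(-1.1579e+6, Mul(50476., I))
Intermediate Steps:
Function('A')(h, z) = Add(h, Mul(-1, z))
Function('x')(g, r) = Add(-25, Mul(g, Add(r, Mul(-1, I, Pow(10, Rational(1, 2)))))) (Function('x')(g, r) = Add(Mul(Add(r, Mul(-1, Pow(Add(-5, -5), Rational(1, 2)))), g), -25) = Add(Mul(Add(r, Mul(-1, Pow(-10, Rational(1, 2)))), g), -25) = Add(Mul(Add(r, Mul(-1, Mul(I, Pow(10, Rational(1, 2))))), g), -25) = Add(Mul(Add(r, Mul(-1, I, Pow(10, Rational(1, 2)))), g), -25) = Add(Mul(g, Add(r, Mul(-1, I, Pow(10, Rational(1, 2))))), -25) = Add(-25, Mul(g, Add(r, Mul(-1, I, Pow(10, Rational(1, 2)))))))
Mul(Function('x')(-46, 72), 347) = Mul(Add(-25, Mul(-46, Add(72, Mul(-1, I, Pow(10, Rational(1, 2)))))), 347) = Mul(Add(-25, Add(-3312, Mul(46, I, Pow(10, Rational(1, 2))))), 347) = Mul(Add(-3337, Mul(46, I, Pow(10, Rational(1, 2)))), 347) = Add(-1157939, Mul(15962, I, Pow(10, Rational(1, 2))))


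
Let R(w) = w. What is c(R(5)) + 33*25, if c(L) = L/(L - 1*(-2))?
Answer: 5780/7 ≈ 825.71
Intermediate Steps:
c(L) = L/(2 + L) (c(L) = L/(L + 2) = L/(2 + L))
c(R(5)) + 33*25 = 5/(2 + 5) + 33*25 = 5/7 + 825 = 5780/7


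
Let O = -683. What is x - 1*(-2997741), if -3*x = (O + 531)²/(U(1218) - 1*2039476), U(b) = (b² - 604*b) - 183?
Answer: 11617508447065/3875421 ≈ 2.9977e+6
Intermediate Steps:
U(b) = -183 + b² - 604*b
x = 23104/3875421 (x = -(-683 + 531)²/(3*((-183 + 1218² - 604*1218) - 1*2039476)) = -(-152)²/(3*((-183 + 1483524 - 735672) - 2039476)) = -23104/(3*(747669 - 2039476)) = -23104/(3*(-1291807)) = -23104*(-1)/(3*1291807) = -⅓*(-23104/1291807) = 23104/3875421 ≈ 0.0059617)
x - 1*(-2997741) = 23104/3875421 - 1*(-2997741) = 23104/3875421 + 2997741 = 11617508447065/3875421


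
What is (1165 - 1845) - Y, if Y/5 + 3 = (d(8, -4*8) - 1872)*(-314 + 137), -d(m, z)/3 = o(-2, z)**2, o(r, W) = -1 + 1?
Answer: -1657385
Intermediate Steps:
o(r, W) = 0
d(m, z) = 0 (d(m, z) = -3*0**2 = -3*0 = 0)
Y = 1656705 (Y = -15 + 5*((0 - 1872)*(-314 + 137)) = -15 + 5*(-1872*(-177)) = -15 + 5*331344 = -15 + 1656720 = 1656705)
(1165 - 1845) - Y = (1165 - 1845) - 1*1656705 = -680 - 1656705 = -1657385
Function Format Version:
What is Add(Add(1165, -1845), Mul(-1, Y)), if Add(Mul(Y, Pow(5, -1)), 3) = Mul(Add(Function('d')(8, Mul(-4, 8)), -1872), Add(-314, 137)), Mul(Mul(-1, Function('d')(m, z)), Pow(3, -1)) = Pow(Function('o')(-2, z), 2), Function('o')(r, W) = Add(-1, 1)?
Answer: -1657385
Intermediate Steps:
Function('o')(r, W) = 0
Function('d')(m, z) = 0 (Function('d')(m, z) = Mul(-3, Pow(0, 2)) = Mul(-3, 0) = 0)
Y = 1656705 (Y = Add(-15, Mul(5, Mul(Add(0, -1872), Add(-314, 137)))) = Add(-15, Mul(5, Mul(-1872, -177))) = Add(-15, Mul(5, 331344)) = Add(-15, 1656720) = 1656705)
Add(Add(1165, -1845), Mul(-1, Y)) = Add(Add(1165, -1845), Mul(-1, 1656705)) = Add(-680, -1656705) = -1657385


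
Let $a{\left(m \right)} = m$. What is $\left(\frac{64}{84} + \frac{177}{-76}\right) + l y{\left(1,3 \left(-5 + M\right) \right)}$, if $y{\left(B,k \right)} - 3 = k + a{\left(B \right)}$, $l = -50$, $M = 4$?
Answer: $- \frac{82301}{1596} \approx -51.567$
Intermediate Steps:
$y{\left(B,k \right)} = 3 + B + k$ ($y{\left(B,k \right)} = 3 + \left(k + B\right) = 3 + \left(B + k\right) = 3 + B + k$)
$\left(\frac{64}{84} + \frac{177}{-76}\right) + l y{\left(1,3 \left(-5 + M\right) \right)} = \left(\frac{64}{84} + \frac{177}{-76}\right) - 50 \left(3 + 1 + 3 \left(-5 + 4\right)\right) = \left(64 \cdot \frac{1}{84} + 177 \left(- \frac{1}{76}\right)\right) - 50 \left(3 + 1 + 3 \left(-1\right)\right) = \left(\frac{16}{21} - \frac{177}{76}\right) - 50 \left(3 + 1 - 3\right) = - \frac{2501}{1596} - 50 = - \frac{82301}{1596}$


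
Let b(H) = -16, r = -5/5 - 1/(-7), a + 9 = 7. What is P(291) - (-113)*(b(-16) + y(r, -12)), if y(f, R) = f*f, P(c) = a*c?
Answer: -113042/49 ≈ -2307.0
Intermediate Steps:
a = -2 (a = -9 + 7 = -2)
r = -6/7 (r = -5*1/5 - 1*(-1/7) = -1 + 1/7 = -6/7 ≈ -0.85714)
P(c) = -2*c
y(f, R) = f**2
P(291) - (-113)*(b(-16) + y(r, -12)) = -2*291 - (-113)*(-16 + (-6/7)**2) = -582 - (-113)*(-16 + 36/49) = -582 - (-113)*(-748)/49 = -582 - 1*84524/49 = -582 - 84524/49 = -113042/49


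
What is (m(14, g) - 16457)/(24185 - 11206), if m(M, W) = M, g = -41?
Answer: -16443/12979 ≈ -1.2669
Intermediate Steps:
(m(14, g) - 16457)/(24185 - 11206) = (14 - 16457)/(24185 - 11206) = -16443/12979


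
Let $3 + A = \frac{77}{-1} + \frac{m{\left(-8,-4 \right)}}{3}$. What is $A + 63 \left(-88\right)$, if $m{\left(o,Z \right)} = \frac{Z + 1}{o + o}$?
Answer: $- \frac{89983}{16} \approx -5623.9$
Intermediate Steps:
$m{\left(o,Z \right)} = \frac{1 + Z}{2 o}$
$A = - \frac{1279}{16}$ ($A = -3 + \left(\frac{77}{-1} + \frac{\frac{1}{2} \frac{1}{-8} \left(1 - 4\right)}{3}\right) = -3 + \left(77 \left(-1\right) + \frac{1}{2} \left(- \frac{1}{8}\right) \left(-3\right) \frac{1}{3}\right) = -3 + \left(-77 + \frac{3}{16} \cdot \frac{1}{3}\right) = -3 + \left(-77 + \frac{1}{16}\right) = -3 - \frac{1231}{16} = - \frac{1279}{16} \approx -79.938$)
$A + 63 \left(-88\right) = - \frac{1279}{16} + 63 \left(-88\right) = - \frac{1279}{16} - 5544 = - \frac{89983}{16}$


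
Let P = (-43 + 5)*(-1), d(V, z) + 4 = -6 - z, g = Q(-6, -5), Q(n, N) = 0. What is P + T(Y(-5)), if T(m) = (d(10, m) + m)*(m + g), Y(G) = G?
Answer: 88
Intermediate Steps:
g = 0
d(V, z) = -10 - z (d(V, z) = -4 + (-6 - z) = -10 - z)
T(m) = -10*m (T(m) = ((-10 - m) + m)*(m + 0) = -10*m)
P = 38 (P = -38*(-1) = 38)
P + T(Y(-5)) = 38 - 10*(-5) = 38 + 50 = 88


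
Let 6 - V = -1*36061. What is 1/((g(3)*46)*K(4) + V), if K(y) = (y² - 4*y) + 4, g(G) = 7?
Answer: 1/37355 ≈ 2.6770e-5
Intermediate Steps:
K(y) = 4 + y² - 4*y
V = 36067 (V = 6 - (-1)*36061 = 6 - 1*(-36061) = 6 + 36061 = 36067)
1/((g(3)*46)*K(4) + V) = 1/((7*46)*(4 + 4² - 4*4) + 36067) = 1/(322*(4 + 16 - 16) + 36067) = 1/(322*4 + 36067) = 1/(1288 + 36067) = 1/37355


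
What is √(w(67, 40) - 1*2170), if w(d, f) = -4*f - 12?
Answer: I*√2342 ≈ 48.394*I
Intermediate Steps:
w(d, f) = -12 - 4*f
√(w(67, 40) - 1*2170) = √((-12 - 4*40) - 1*2170) = √((-12 - 160) - 2170) = √(-172 - 2170) = √(-2342) = I*√2342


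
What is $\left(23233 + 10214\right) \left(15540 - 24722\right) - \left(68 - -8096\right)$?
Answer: $-307118518$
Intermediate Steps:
$\left(23233 + 10214\right) \left(15540 - 24722\right) - \left(68 - -8096\right) = 33447 \left(-9182\right) - \left(68 + 8096\right) = -307110354 - 8164 = -307118518$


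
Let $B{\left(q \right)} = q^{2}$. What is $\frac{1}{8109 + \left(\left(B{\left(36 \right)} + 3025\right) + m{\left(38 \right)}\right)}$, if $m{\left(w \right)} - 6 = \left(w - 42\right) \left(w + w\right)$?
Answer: $\frac{1}{12132} \approx 8.2427 \cdot 10^{-5}$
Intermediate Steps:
$m{\left(w \right)} = 6 + 2 w \left(-42 + w\right)$ ($m{\left(w \right)} = 6 + \left(w - 42\right) \left(w + w\right) = 6 + \left(-42 + w\right) 2 w = 6 + 2 w \left(-42 + w\right)$)
$\frac{1}{8109 + \left(\left(B{\left(36 \right)} + 3025\right) + m{\left(38 \right)}\right)} = \frac{1}{8109 + \left(\left(36^{2} + 3025\right) + \left(6 - 3192 + 2 \cdot 38^{2}\right)\right)} = \frac{1}{8109 + \left(\left(1296 + 3025\right) + \left(6 - 3192 + 2 \cdot 1444\right)\right)} = \frac{1}{8109 + \left(4321 + \left(6 - 3192 + 2888\right)\right)} = \frac{1}{8109 + \left(4321 - 298\right)} = \frac{1}{8109 + 4023} = \frac{1}{12132}$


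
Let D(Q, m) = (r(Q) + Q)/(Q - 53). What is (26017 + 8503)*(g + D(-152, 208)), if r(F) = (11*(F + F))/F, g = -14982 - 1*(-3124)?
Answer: -16781967040/41 ≈ -4.0932e+8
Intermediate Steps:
g = -11858 (g = -14982 + 3124 = -11858)
r(F) = 22 (r(F) = (11*(2*F))/F = (22*F)/F = 22)
D(Q, m) = (22 + Q)/(-53 + Q) (D(Q, m) = (22 + Q)/(Q - 53) = (22 + Q)/(-53 + Q))
(26017 + 8503)*(g + D(-152, 208)) = (26017 + 8503)*(-11858 + (22 - 152)/(-53 - 152)) = 34520*(-11858 - 130/(-205)) = 34520*(-11858 - 1/205*(-130)) = 34520*(-11858 + 26/41) = 34520*(-486152/41) = -16781967040/41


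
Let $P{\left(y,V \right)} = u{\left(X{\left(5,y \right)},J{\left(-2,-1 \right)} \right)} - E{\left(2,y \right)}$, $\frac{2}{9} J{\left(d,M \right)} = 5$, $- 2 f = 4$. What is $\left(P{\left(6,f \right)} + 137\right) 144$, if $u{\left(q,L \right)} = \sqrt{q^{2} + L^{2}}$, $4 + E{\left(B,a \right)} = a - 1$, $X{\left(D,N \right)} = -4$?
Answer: $19584 + 72 \sqrt{2089} \approx 22875.0$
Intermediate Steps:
$f = -2$ ($f = \left(- \frac{1}{2}\right) 4 = -2$)
$J{\left(d,M \right)} = \frac{45}{2}$ ($J{\left(d,M \right)} = \frac{9}{2} \cdot 5 = \frac{45}{2}$)
$E{\left(B,a \right)} = -5 + a$ ($E{\left(B,a \right)} = -4 + \left(a - 1\right) = -4 + \left(-1 + a\right) = -5 + a$)
$u{\left(q,L \right)} = \sqrt{L^{2} + q^{2}}$
$P{\left(y,V \right)} = 5 + \frac{\sqrt{2089}}{2} - y$ ($P{\left(y,V \right)} = \sqrt{\left(\frac{45}{2}\right)^{2} + \left(-4\right)^{2}} - \left(-5 + y\right) = \sqrt{\frac{2025}{4} + 16} - \left(-5 + y\right) = \sqrt{\frac{2089}{4}} - \left(-5 + y\right) = \frac{\sqrt{2089}}{2} - \left(-5 + y\right) = 5 + \frac{\sqrt{2089}}{2} - y$)
$\left(P{\left(6,f \right)} + 137\right) 144 = \left(\left(5 + \frac{\sqrt{2089}}{2} - 6\right) + 137\right) 144 = \left(\left(-1 + \frac{\sqrt{2089}}{2}\right) + 137\right) 144 = \left(136 + \frac{\sqrt{2089}}{2}\right) 144 = 19584 + 72 \sqrt{2089}$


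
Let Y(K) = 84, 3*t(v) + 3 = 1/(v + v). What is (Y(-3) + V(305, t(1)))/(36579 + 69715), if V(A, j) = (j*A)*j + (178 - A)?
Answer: 6077/3826584 ≈ 0.0015881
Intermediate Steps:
t(v) = -1 + 1/(6*v) (t(v) = -1 + 1/(3*(v + v)) = -1 + 1/(3*((2*v))) = -1 + (1/(2*v))/3 = -1 + 1/(6*v))
V(A, j) = 178 - A + A*j² (V(A, j) = (A*j)*j + (178 - A) = A*j² + (178 - A) = 178 - A + A*j²)
(Y(-3) + V(305, t(1)))/(36579 + 69715) = (84 + (178 - 1*305 + 305*((⅙ - 1*1)/1)²))/(36579 + 69715) = (84 + (178 - 305 + 305*(1*(⅙ - 1))²))/106294 = (84 + (178 - 305 + 305*(1*(-⅚))²))*(1/106294) = (84 + (178 - 305 + 305*(-⅚)²))*(1/106294) = (84 + (178 - 305 + 305*(25/36)))*(1/106294) = (84 + (178 - 305 + 7625/36))*(1/106294) = (84 + 3053/36)*(1/106294) = (6077/36)*(1/106294) = 6077/3826584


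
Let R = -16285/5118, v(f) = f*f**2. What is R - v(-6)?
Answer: 1089203/5118 ≈ 212.82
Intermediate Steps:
v(f) = f**3
R = -16285/5118 (R = -16285*1/5118 = -16285/5118 ≈ -3.1819)
R - v(-6) = -16285/5118 - 1*(-6)**3 = -16285/5118 - 1*(-216) = -16285/5118 + 216 = 1089203/5118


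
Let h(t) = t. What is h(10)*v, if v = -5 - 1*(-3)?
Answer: -20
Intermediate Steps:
v = -2 (v = -5 + 3 = -2)
h(10)*v = 10*(-2) = -20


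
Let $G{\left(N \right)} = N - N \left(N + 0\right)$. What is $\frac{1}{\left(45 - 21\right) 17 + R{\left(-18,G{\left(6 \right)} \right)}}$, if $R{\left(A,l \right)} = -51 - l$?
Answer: $\frac{1}{387} \approx 0.002584$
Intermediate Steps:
$G{\left(N \right)} = N - N^{2}$ ($G{\left(N \right)} = N - N N = N - N^{2}$)
$\frac{1}{\left(45 - 21\right) 17 + R{\left(-18,G{\left(6 \right)} \right)}} = \frac{1}{\left(45 - 21\right) 17 - \left(51 + 6 \left(1 - 6\right)\right)} = \frac{1}{24 \cdot 17 - \left(51 + 6 \left(1 - 6\right)\right)} = \frac{1}{408 - \left(51 + 6 \left(-5\right)\right)} = \frac{1}{408 - 21} = \frac{1}{387}$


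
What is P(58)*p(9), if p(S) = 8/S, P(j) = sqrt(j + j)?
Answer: 16*sqrt(29)/9 ≈ 9.5736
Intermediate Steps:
P(j) = sqrt(2)*sqrt(j) (P(j) = sqrt(2*j) = sqrt(2)*sqrt(j))
P(58)*p(9) = (sqrt(2)*sqrt(58))*(8/9) = (2*sqrt(29))*(8*(1/9)) = (2*sqrt(29))*(8/9) = 16*sqrt(29)/9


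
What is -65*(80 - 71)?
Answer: -585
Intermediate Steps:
-65*(80 - 71) = -65*9 = -585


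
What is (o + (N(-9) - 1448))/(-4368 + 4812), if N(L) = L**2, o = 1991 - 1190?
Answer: -283/222 ≈ -1.2748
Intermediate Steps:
o = 801
(o + (N(-9) - 1448))/(-4368 + 4812) = (801 + ((-9)**2 - 1448))/(-4368 + 4812) = (801 + (81 - 1448))/444 = (801 - 1367)*(1/444) = -566*1/444 = -283/222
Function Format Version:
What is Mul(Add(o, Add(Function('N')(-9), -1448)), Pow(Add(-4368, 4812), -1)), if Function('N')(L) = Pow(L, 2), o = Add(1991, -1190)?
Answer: Rational(-283, 222) ≈ -1.2748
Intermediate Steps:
o = 801
Mul(Add(o, Add(Function('N')(-9), -1448)), Pow(Add(-4368, 4812), -1)) = Mul(Add(801, Add(Pow(-9, 2), -1448)), Pow(Add(-4368, 4812), -1)) = Mul(Add(801, Add(81, -1448)), Pow(444, -1)) = Mul(Add(801, -1367), Rational(1, 444)) = Mul(-566, Rational(1, 444)) = Rational(-283, 222)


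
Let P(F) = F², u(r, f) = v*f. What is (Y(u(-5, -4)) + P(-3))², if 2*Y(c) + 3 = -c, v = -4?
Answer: ¼ ≈ 0.25000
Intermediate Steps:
u(r, f) = -4*f
Y(c) = -3/2 - c/2 (Y(c) = -3/2 + (-c)/2 = -3/2 - c/2)
(Y(u(-5, -4)) + P(-3))² = ((-3/2 - (-2)*(-4)) + (-3)²)² = ((-3/2 - ½*16) + 9)² = ((-3/2 - 8) + 9)² = (-19/2 + 9)² = (-½)² = ¼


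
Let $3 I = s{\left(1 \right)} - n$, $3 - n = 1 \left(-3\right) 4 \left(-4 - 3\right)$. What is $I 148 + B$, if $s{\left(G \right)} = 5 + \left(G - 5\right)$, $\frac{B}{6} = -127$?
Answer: $\frac{9850}{3} \approx 3283.3$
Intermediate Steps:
$B = -762$ ($B = 6 \left(-127\right) = -762$)
$s{\left(G \right)} = G$ ($s{\left(G \right)} = 5 + \left(-5 + G\right) = G$)
$n = -81$ ($n = 3 - 1 \left(-3\right) 4 \left(-4 - 3\right) = 3 - - 3 \cdot 4 \left(-7\right) = 3 - \left(-3\right) \left(-28\right) = 3 - 84 = -81$)
$I = \frac{82}{3}$ ($I = \frac{1 - -81}{3} = \frac{1 + 81}{3} = \frac{1}{3} \cdot 82 = \frac{82}{3} \approx 27.333$)
$I 148 + B = \frac{82}{3} \cdot 148 - 762 = \frac{12136}{3} - 762 = \frac{9850}{3}$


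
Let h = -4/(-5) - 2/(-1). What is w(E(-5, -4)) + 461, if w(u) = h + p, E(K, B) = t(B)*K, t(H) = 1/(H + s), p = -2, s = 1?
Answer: 2309/5 ≈ 461.80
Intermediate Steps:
t(H) = 1/(1 + H) (t(H) = 1/(H + 1) = 1/(1 + H))
h = 14/5 (h = -4*(-⅕) - 2*(-1) = ⅘ + 2 = 14/5 ≈ 2.8000)
E(K, B) = K/(1 + B)
w(u) = ⅘ (w(u) = 14/5 - 2 = ⅘)
w(E(-5, -4)) + 461 = ⅘ + 461 = 2309/5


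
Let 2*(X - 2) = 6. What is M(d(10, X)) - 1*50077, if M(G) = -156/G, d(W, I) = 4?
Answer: -50116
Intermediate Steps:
X = 5 (X = 2 + (1/2)*6 = 2 + 3 = 5)
M(d(10, X)) - 1*50077 = -156/4 - 1*50077 = -156*1/4 - 50077 = -39 - 50077 = -50116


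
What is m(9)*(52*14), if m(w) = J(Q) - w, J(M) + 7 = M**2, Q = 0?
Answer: -11648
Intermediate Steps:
J(M) = -7 + M**2
m(w) = -7 - w (m(w) = (-7 + 0**2) - w = (-7 + 0) - w = -7 - w)
m(9)*(52*14) = (-7 - 1*9)*(52*14) = (-7 - 9)*728 = -16*728 = -11648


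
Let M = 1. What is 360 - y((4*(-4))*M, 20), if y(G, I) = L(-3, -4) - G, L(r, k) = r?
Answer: 347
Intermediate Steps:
y(G, I) = -3 - G
360 - y((4*(-4))*M, 20) = 360 - (-3 - 4*(-4)) = 360 - (-3 - (-16)) = 360 - (-3 - 1*(-16)) = 360 - (-3 + 16) = 360 - 1*13 = 360 - 13 = 347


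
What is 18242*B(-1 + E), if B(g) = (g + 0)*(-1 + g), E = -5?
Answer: 766164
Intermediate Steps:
B(g) = g*(-1 + g)
18242*B(-1 + E) = 18242*((-1 - 5)*(-1 + (-1 - 5))) = 18242*(-6*(-1 - 6)) = 18242*(-6*(-7)) = 18242*42 = 766164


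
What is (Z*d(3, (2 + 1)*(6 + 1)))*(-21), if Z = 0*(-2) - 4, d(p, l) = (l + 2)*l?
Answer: 40572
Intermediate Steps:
d(p, l) = l*(2 + l) (d(p, l) = (2 + l)*l = l*(2 + l))
Z = -4 (Z = 0 - 4 = -4)
(Z*d(3, (2 + 1)*(6 + 1)))*(-21) = -4*(2 + 1)*(6 + 1)*(2 + (2 + 1)*(6 + 1))*(-21) = -4*3*7*(2 + 3*7)*(-21) = -84*(2 + 21)*(-21) = -84*23*(-21) = -4*483*(-21) = -1932*(-21) = 40572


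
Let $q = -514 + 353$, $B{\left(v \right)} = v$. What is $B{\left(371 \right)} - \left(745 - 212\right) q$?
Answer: $86184$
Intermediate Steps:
$q = -161$
$B{\left(371 \right)} - \left(745 - 212\right) q = 371 - \left(745 - 212\right) \left(-161\right) = 371 - 533 \left(-161\right) = 371 - -85813 = 371 + 85813 = 86184$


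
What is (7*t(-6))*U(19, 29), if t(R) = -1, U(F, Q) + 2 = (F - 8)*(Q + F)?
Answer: -3682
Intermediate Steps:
U(F, Q) = -2 + (-8 + F)*(F + Q) (U(F, Q) = -2 + (F - 8)*(Q + F) = -2 + (-8 + F)*(F + Q))
(7*t(-6))*U(19, 29) = (7*(-1))*(-2 + 19² - 8*19 - 8*29 + 19*29) = -7*(-2 + 361 - 152 - 232 + 551) = -7*526 = -3682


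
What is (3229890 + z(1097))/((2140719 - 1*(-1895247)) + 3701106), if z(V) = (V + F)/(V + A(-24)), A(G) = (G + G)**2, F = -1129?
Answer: 5492427929/13156890936 ≈ 0.41746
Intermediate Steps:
A(G) = 4*G**2 (A(G) = (2*G)**2 = 4*G**2)
z(V) = (-1129 + V)/(2304 + V) (z(V) = (V - 1129)/(V + 4*(-24)**2) = (-1129 + V)/(V + 4*576) = (-1129 + V)/(V + 2304) = (-1129 + V)/(2304 + V))
(3229890 + z(1097))/((2140719 - 1*(-1895247)) + 3701106) = (3229890 + (-1129 + 1097)/(2304 + 1097))/((2140719 - 1*(-1895247)) + 3701106) = (3229890 - 32/3401)/((2140719 + 1895247) + 3701106) = (3229890 + (1/3401)*(-32))/(4035966 + 3701106) = (3229890 - 32/3401)/7737072 = (10984855858/3401)*(1/7737072) = 5492427929/13156890936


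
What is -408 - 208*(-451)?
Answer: 93400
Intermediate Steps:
-408 - 208*(-451) = -408 + 93808 = 93400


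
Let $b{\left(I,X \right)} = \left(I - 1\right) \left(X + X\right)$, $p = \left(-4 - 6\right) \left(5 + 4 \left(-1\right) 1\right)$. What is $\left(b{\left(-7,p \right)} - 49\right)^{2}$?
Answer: $12321$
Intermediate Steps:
$p = -10$ ($p = - 10 \left(5 - 4\right) = \left(-10\right) 1 = -10$)
$b{\left(I,X \right)} = 2 X \left(-1 + I\right)$ ($b{\left(I,X \right)} = \left(-1 + I\right) 2 X = 2 X \left(-1 + I\right)$)
$\left(b{\left(-7,p \right)} - 49\right)^{2} = \left(2 \left(-10\right) \left(-1 - 7\right) - 49\right)^{2} = \left(2 \left(-10\right) \left(-8\right) - 49\right)^{2} = \left(160 - 49\right)^{2} = 111^{2} = 12321$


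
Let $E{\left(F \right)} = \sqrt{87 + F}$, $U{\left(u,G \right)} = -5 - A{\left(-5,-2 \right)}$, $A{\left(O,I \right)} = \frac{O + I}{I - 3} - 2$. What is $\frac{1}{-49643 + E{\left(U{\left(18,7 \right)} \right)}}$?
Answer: $- \frac{248215}{12322136832} - \frac{\sqrt{2065}}{12322136832} \approx -2.0148 \cdot 10^{-5}$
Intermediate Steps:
$A{\left(O,I \right)} = -2 + \frac{I + O}{-3 + I}$ ($A{\left(O,I \right)} = \frac{I + O}{-3 + I} - 2 = -2 + \frac{I + O}{-3 + I}$)
$U{\left(u,G \right)} = - \frac{22}{5}$ ($U{\left(u,G \right)} = -5 - \frac{6 - 5 - -2}{-3 - 2} = -5 - \frac{6 - 5 + 2}{-5} = -5 - \left(- \frac{1}{5}\right) 3 = -5 - - \frac{3}{5} = -5 + \frac{3}{5} = - \frac{22}{5}$)
$\frac{1}{-49643 + E{\left(U{\left(18,7 \right)} \right)}} = \frac{1}{-49643 + \sqrt{87 - \frac{22}{5}}} = \frac{1}{-49643 + \sqrt{\frac{413}{5}}} = \frac{1}{-49643 + \frac{\sqrt{2065}}{5}}$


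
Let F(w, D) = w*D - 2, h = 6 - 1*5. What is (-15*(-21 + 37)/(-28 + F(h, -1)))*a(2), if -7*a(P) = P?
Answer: -480/217 ≈ -2.2120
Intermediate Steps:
h = 1 (h = 6 - 5 = 1)
F(w, D) = -2 + D*w (F(w, D) = D*w - 2 = -2 + D*w)
a(P) = -P/7
(-15*(-21 + 37)/(-28 + F(h, -1)))*a(2) = (-15*(-21 + 37)/(-28 + (-2 - 1*1)))*(-⅐*2) = -240/(-28 + (-2 - 1))*(-2/7) = -240/(-28 - 3)*(-2/7) = -240/(-31)*(-2/7) = -240*(-1)/31*(-2/7) = -15*(-16/31)*(-2/7) = (240/31)*(-2/7) = -480/217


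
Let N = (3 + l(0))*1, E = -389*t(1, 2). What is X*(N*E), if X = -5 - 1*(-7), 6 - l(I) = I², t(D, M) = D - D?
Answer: 0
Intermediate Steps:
t(D, M) = 0
E = 0 (E = -389*0 = 0)
l(I) = 6 - I²
X = 2 (X = -5 + 7 = 2)
N = 9 (N = (3 + (6 - 1*0²))*1 = (3 + (6 - 1*0))*1 = (3 + (6 + 0))*1 = (3 + 6)*1 = 9*1 = 9)
X*(N*E) = 2*(9*0) = 2*0 = 0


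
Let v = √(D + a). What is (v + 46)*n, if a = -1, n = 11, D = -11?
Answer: 506 + 22*I*√3 ≈ 506.0 + 38.105*I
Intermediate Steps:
v = 2*I*√3 (v = √(-11 - 1) = √(-12) = 2*I*√3 ≈ 3.4641*I)
(v + 46)*n = (2*I*√3 + 46)*11 = (46 + 2*I*√3)*11 = 506 + 22*I*√3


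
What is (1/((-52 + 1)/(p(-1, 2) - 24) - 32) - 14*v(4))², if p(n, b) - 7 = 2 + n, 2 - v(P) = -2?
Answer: 667292224/212521 ≈ 3139.9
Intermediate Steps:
v(P) = 4 (v(P) = 2 - 1*(-2) = 2 + 2 = 4)
p(n, b) = 9 + n (p(n, b) = 7 + (2 + n) = 9 + n)
(1/((-52 + 1)/(p(-1, 2) - 24) - 32) - 14*v(4))² = (1/((-52 + 1)/((9 - 1) - 24) - 32) - 14*4)² = (1/(-51/(8 - 24) - 32) - 56)² = (1/(-51/(-16) - 32) - 56)² = (1/(-51*(-1/16) - 32) - 56)² = (1/(51/16 - 32) - 56)² = (1/(-461/16) - 56)² = (-16/461 - 56)² = (-25832/461)² = 667292224/212521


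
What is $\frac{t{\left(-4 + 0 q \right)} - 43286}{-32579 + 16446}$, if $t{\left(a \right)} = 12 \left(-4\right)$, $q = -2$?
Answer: $\frac{43334}{16133} \approx 2.686$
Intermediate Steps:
$t{\left(a \right)} = -48$
$\frac{t{\left(-4 + 0 q \right)} - 43286}{-32579 + 16446} = \frac{-48 - 43286}{-32579 + 16446} = - \frac{43334}{-16133} = \left(-43334\right) \left(- \frac{1}{16133}\right) = \frac{43334}{16133}$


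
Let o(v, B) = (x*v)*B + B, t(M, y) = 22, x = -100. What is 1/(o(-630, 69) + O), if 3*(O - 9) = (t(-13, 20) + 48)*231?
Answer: 1/4352468 ≈ 2.2975e-7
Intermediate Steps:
o(v, B) = B - 100*B*v (o(v, B) = (-100*v)*B + B = -100*B*v + B = B - 100*B*v)
O = 5399 (O = 9 + ((22 + 48)*231)/3 = 9 + (70*231)/3 = 9 + (1/3)*16170 = 9 + 5390 = 5399)
1/(o(-630, 69) + O) = 1/(69*(1 - 100*(-630)) + 5399) = 1/(69*(1 + 63000) + 5399) = 1/(69*63001 + 5399) = 1/(4347069 + 5399) = 1/4352468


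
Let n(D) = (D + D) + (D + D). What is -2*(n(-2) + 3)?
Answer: 10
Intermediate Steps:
n(D) = 4*D (n(D) = 2*D + 2*D = 4*D)
-2*(n(-2) + 3) = -2*(4*(-2) + 3) = -2*(-8 + 3) = -2*(-5) = 10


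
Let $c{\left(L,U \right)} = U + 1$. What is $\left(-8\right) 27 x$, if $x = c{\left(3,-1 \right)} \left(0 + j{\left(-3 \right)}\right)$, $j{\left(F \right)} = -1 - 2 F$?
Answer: $0$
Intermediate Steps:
$j{\left(F \right)} = -1 - 2 F$
$c{\left(L,U \right)} = 1 + U$
$x = 0$ ($x = \left(1 - 1\right) \left(0 - -5\right) = 0 \left(0 + \left(-1 + 6\right)\right) = 0 \left(0 + 5\right) = 0 \cdot 5 = 0$)
$\left(-8\right) 27 x = \left(-8\right) 27 \cdot 0 = \left(-216\right) 0 = 0$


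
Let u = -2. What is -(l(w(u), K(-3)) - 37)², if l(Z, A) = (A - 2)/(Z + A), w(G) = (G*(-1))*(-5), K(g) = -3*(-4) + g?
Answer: -1936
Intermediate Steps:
K(g) = 12 + g
w(G) = 5*G (w(G) = -G*(-5) = 5*G)
l(Z, A) = (-2 + A)/(A + Z)
-(l(w(u), K(-3)) - 37)² = -((-2 + (12 - 3))/((12 - 3) + 5*(-2)) - 37)² = -((-2 + 9)/(9 - 10) - 37)² = -(7/(-1) - 37)² = -(-1*7 - 37)² = -(-7 - 37)² = -1*(-44)² = -1*1936 = -1936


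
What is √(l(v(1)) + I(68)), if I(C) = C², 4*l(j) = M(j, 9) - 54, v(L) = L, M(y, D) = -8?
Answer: √18434/2 ≈ 67.886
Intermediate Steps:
l(j) = -31/2 (l(j) = (-8 - 54)/4 = (¼)*(-62) = -31/2)
√(l(v(1)) + I(68)) = √(-31/2 + 68²) = √(-31/2 + 4624) = √(9217/2) = √18434/2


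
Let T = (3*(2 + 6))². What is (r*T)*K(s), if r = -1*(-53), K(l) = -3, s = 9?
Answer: -91584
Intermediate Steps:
r = 53
T = 576 (T = (3*8)² = 24² = 576)
(r*T)*K(s) = (53*576)*(-3) = 30528*(-3) = -91584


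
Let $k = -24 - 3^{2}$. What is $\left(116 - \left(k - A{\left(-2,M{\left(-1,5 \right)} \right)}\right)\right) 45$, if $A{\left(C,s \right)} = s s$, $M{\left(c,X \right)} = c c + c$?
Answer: $6705$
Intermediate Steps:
$M{\left(c,X \right)} = c + c^{2}$ ($M{\left(c,X \right)} = c^{2} + c = c + c^{2}$)
$A{\left(C,s \right)} = s^{2}$
$k = -33$ ($k = -24 - 9 = -33$)
$\left(116 - \left(k - A{\left(-2,M{\left(-1,5 \right)} \right)}\right)\right) 45 = \left(116 + \left(\left(- (1 - 1)\right)^{2} - -33\right)\right) 45 = \left(116 + \left(\left(\left(-1\right) 0\right)^{2} + 33\right)\right) 45 = \left(116 + \left(0^{2} + 33\right)\right) 45 = \left(116 + \left(0 + 33\right)\right) 45 = \left(116 + 33\right) 45 = 149 \cdot 45 = 6705$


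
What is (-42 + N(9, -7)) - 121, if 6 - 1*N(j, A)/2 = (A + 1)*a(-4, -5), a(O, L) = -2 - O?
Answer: -127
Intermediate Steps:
N(j, A) = 8 - 4*A (N(j, A) = 12 - 2*(A + 1)*(-2 - 1*(-4)) = 12 - 2*(1 + A)*(-2 + 4) = 12 - 2*(1 + A)*2 = 12 - 2*(2 + 2*A) = 12 + (-4 - 4*A) = 8 - 4*A)
(-42 + N(9, -7)) - 121 = (-42 + (8 - 4*(-7))) - 121 = (-42 + (8 + 28)) - 121 = (-42 + 36) - 121 = -6 - 121 = -127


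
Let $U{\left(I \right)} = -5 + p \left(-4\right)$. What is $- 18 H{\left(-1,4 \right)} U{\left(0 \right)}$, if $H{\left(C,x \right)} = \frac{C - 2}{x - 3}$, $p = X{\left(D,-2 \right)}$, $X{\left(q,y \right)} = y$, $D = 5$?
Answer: $162$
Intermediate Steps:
$p = -2$
$H{\left(C,x \right)} = \frac{-2 + C}{-3 + x}$
$U{\left(I \right)} = 3$ ($U{\left(I \right)} = -5 - -8 = -5 + 8 = 3$)
$- 18 H{\left(-1,4 \right)} U{\left(0 \right)} = - 18 \frac{-2 - 1}{-3 + 4} \cdot 3 = - 18 \cdot 1^{-1} \left(-3\right) 3 = - 18 \cdot 1 \left(-3\right) 3 = \left(-18\right) \left(-3\right) 3 = 54 \cdot 3 = 162$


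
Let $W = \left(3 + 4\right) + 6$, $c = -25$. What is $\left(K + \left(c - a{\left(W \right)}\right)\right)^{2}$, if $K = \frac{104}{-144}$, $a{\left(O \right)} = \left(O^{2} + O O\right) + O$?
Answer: $\frac{45981961}{324} \approx 1.4192 \cdot 10^{5}$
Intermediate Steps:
$W = 13$ ($W = 7 + 6 = 13$)
$a{\left(O \right)} = O + 2 O^{2}$ ($a{\left(O \right)} = \left(O^{2} + O^{2}\right) + O = 2 O^{2} + O = O + 2 O^{2}$)
$K = - \frac{13}{18}$ ($K = 104 \left(- \frac{1}{144}\right) = - \frac{13}{18} \approx -0.72222$)
$\left(K + \left(c - a{\left(W \right)}\right)\right)^{2} = \left(- \frac{13}{18} - \left(25 + 13 \left(1 + 2 \cdot 13\right)\right)\right)^{2} = \left(- \frac{13}{18} - \left(25 + 13 \left(1 + 26\right)\right)\right)^{2} = \left(- \frac{13}{18} - \left(25 + 13 \cdot 27\right)\right)^{2} = \left(- \frac{13}{18} - 376\right)^{2} = \left(- \frac{6781}{18}\right)^{2} = \frac{45981961}{324}$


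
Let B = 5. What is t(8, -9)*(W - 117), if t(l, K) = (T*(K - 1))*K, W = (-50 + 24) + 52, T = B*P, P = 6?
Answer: -245700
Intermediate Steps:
T = 30 (T = 5*6 = 30)
W = 26 (W = -26 + 52 = 26)
t(l, K) = K*(-30 + 30*K) (t(l, K) = (30*(K - 1))*K = (30*(-1 + K))*K = (-30 + 30*K)*K = K*(-30 + 30*K))
t(8, -9)*(W - 117) = (30*(-9)*(-1 - 9))*(26 - 117) = (30*(-9)*(-10))*(-91) = 2700*(-91) = -245700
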